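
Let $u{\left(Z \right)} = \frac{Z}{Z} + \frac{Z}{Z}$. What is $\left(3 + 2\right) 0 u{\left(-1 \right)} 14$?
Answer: $0$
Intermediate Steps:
$u{\left(Z \right)} = 2$ ($u{\left(Z \right)} = 1 + 1 = 2$)
$\left(3 + 2\right) 0 u{\left(-1 \right)} 14 = \left(3 + 2\right) 0 \cdot 2 \cdot 14 = 5 \cdot 0 \cdot 2 \cdot 14 = 0 \cdot 2 \cdot 14 = 0 \cdot 14 = 0$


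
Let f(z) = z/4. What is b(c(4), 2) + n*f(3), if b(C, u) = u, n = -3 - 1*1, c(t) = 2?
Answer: -1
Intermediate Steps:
n = -4 (n = -3 - 1 = -4)
f(z) = z/4 (f(z) = z*(¼) = z/4)
b(c(4), 2) + n*f(3) = 2 - 3 = -1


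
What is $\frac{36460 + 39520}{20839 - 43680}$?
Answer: $- \frac{75980}{22841} \approx -3.3265$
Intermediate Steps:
$\frac{36460 + 39520}{20839 - 43680} = \frac{75980}{-22841} = 75980 \left(- \frac{1}{22841}\right) = - \frac{75980}{22841}$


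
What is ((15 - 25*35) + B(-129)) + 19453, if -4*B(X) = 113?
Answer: 74259/4 ≈ 18565.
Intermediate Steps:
B(X) = -113/4 (B(X) = -1/4*113 = -113/4)
((15 - 25*35) + B(-129)) + 19453 = ((15 - 25*35) - 113/4) + 19453 = ((15 - 875) - 113/4) + 19453 = (-860 - 113/4) + 19453 = -3553/4 + 19453 = 74259/4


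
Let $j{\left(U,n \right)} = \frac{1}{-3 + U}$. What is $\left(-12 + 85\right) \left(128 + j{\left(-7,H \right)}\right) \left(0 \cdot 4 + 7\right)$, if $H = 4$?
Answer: $\frac{653569}{10} \approx 65357.0$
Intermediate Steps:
$\left(-12 + 85\right) \left(128 + j{\left(-7,H \right)}\right) \left(0 \cdot 4 + 7\right) = \left(-12 + 85\right) \left(128 + \frac{1}{-3 - 7}\right) \left(0 \cdot 4 + 7\right) = 73 \left(128 + \frac{1}{-10}\right) \left(0 + 7\right) = 73 \left(128 - \frac{1}{10}\right) 7 = 73 \cdot \frac{1279}{10} \cdot 7 = \frac{93367}{10} \cdot 7 = \frac{653569}{10}$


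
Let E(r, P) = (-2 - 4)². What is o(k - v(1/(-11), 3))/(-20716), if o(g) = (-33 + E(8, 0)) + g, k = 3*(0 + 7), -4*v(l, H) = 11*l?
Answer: -95/82864 ≈ -0.0011465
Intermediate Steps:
v(l, H) = -11*l/4
E(r, P) = 36 (E(r, P) = (-6)² = 36)
k = 21 (k = 3*7 = 21)
o(g) = 3 + g (o(g) = (-33 + 36) + g = 3 + g)
o(k - v(1/(-11), 3))/(-20716) = (3 + (21 - (-11)/(4*(-11))))/(-20716) = (3 + (21 - (-11)*(-1)/(4*11)))*(-1/20716) = (3 + (21 - 1*¼))*(-1/20716) = (3 + (21 - ¼))*(-1/20716) = (3 + 83/4)*(-1/20716) = (95/4)*(-1/20716) = -95/82864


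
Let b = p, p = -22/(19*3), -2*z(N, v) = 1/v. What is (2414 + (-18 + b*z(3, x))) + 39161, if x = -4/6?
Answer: 1579155/38 ≈ 41557.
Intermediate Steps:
x = -2/3 (x = -4*1/6 = -2/3 ≈ -0.66667)
z(N, v) = -1/(2*v)
p = -22/57 ≈ -0.38596
b = -22/57 ≈ -0.38596
(2414 + (-18 + b*z(3, x))) + 39161 = (2414 + (-18 - (-11)/(57*(-2/3)))) + 39161 = (2414 + (-18 - (-11)*(-3)/(57*2))) + 39161 = (2414 + (-18 - 22/57*3/4)) + 39161 = (2414 + (-18 - 11/38)) + 39161 = (2414 - 695/38) + 39161 = 91037/38 + 39161 = 1579155/38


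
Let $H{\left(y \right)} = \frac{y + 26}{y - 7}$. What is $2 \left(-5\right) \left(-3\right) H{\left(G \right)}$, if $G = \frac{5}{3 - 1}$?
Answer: $-190$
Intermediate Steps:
$G = \frac{5}{2} \approx 2.5$
$H{\left(y \right)} = \frac{26 + y}{-7 + y}$
$2 \left(-5\right) \left(-3\right) H{\left(G \right)} = 2 \left(-5\right) \left(-3\right) \frac{26 + \frac{5}{2}}{-7 + \frac{5}{2}} = \left(-10\right) \left(-3\right) \frac{1}{- \frac{9}{2}} \cdot \frac{57}{2} = 30 \left(\left(- \frac{2}{9}\right) \frac{57}{2}\right) = 30 \left(- \frac{19}{3}\right) = -190$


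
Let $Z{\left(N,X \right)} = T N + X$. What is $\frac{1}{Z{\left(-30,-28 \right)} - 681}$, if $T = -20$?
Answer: $- \frac{1}{109} \approx -0.0091743$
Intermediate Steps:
$Z{\left(N,X \right)} = X - 20 N$ ($Z{\left(N,X \right)} = - 20 N + X = X - 20 N$)
$\frac{1}{Z{\left(-30,-28 \right)} - 681} = \frac{1}{\left(-28 - -600\right) - 681} = \frac{1}{\left(-28 + 600\right) - 681} = \frac{1}{572 - 681} = \frac{1}{-109} = - \frac{1}{109}$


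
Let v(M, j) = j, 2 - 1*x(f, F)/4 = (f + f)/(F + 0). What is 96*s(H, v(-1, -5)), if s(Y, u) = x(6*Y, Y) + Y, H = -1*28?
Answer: -6528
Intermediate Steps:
x(f, F) = 8 - 8*f/F (x(f, F) = 8 - 4*(f + f)/(F + 0) = 8 - 4*2*f/F = 8 - 8*f/F)
H = -28
s(Y, u) = -40 + Y (s(Y, u) = (8 - 8*6*Y/Y) + Y = (8 - 48) + Y = -40 + Y)
96*s(H, v(-1, -5)) = 96*(-40 - 28) = 96*(-68) = -6528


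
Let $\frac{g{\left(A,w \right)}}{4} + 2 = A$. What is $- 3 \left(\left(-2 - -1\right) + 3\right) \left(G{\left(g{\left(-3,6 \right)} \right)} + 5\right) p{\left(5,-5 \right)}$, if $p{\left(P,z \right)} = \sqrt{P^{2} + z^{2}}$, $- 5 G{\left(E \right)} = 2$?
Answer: $- 138 \sqrt{2} \approx -195.16$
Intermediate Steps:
$g{\left(A,w \right)} = -8 + 4 A$
$G{\left(E \right)} = - \frac{2}{5}$ ($G{\left(E \right)} = \left(- \frac{1}{5}\right) 2 = - \frac{2}{5}$)
$- 3 \left(\left(-2 - -1\right) + 3\right) \left(G{\left(g{\left(-3,6 \right)} \right)} + 5\right) p{\left(5,-5 \right)} = - 3 \left(\left(-2 - -1\right) + 3\right) \left(- \frac{2}{5} + 5\right) \sqrt{5^{2} + \left(-5\right)^{2}} = - 3 \left(\left(-2 + 1\right) + 3\right) \frac{23}{5} \sqrt{25 + 25} = - 3 \left(-1 + 3\right) \frac{23}{5} \sqrt{50} = - 3 \cdot 2 \cdot \frac{23}{5} \cdot 5 \sqrt{2} = \left(-3\right) \frac{46}{5} \cdot 5 \sqrt{2} = - \frac{138 \cdot 5 \sqrt{2}}{5} = - 138 \sqrt{2}$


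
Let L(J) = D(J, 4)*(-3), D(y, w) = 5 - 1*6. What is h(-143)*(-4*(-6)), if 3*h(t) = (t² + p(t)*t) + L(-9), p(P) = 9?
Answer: 153320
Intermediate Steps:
D(y, w) = -1 (D(y, w) = 5 - 6 = -1)
L(J) = 3 (L(J) = -1*(-3) = 3)
h(t) = 1 + 3*t + t²/3 (h(t) = ((t² + 9*t) + 3)/3 = (3 + t² + 9*t)/3 = 1 + 3*t + t²/3)
h(-143)*(-4*(-6)) = (1 + 3*(-143) + (⅓)*(-143)²)*(-4*(-6)) = (1 - 429 + (⅓)*20449)*24 = (1 - 429 + 20449/3)*24 = (19165/3)*24 = 153320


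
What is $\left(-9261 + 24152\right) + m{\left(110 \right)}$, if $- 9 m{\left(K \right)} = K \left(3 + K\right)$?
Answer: $\frac{121589}{9} \approx 13510.0$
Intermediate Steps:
$m{\left(K \right)} = - \frac{K \left(3 + K\right)}{9}$
$\left(-9261 + 24152\right) + m{\left(110 \right)} = \left(-9261 + 24152\right) - \frac{110 \left(3 + 110\right)}{9} = 14891 - \frac{110}{9} \cdot 113 = 14891 - \frac{12430}{9} = \frac{121589}{9}$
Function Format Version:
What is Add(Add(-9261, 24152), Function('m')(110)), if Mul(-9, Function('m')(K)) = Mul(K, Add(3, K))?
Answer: Rational(121589, 9) ≈ 13510.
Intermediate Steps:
Function('m')(K) = Mul(Rational(-1, 9), K, Add(3, K)) (Function('m')(K) = Mul(Rational(-1, 9), Mul(K, Add(3, K))) = Mul(Rational(-1, 9), K, Add(3, K)))
Add(Add(-9261, 24152), Function('m')(110)) = Add(Add(-9261, 24152), Mul(Rational(-1, 9), 110, Add(3, 110))) = Add(14891, Mul(Rational(-1, 9), 110, 113)) = Add(14891, Rational(-12430, 9)) = Rational(121589, 9)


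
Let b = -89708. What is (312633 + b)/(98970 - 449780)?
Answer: -44585/70162 ≈ -0.63546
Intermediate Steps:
(312633 + b)/(98970 - 449780) = (312633 - 89708)/(98970 - 449780) = 222925/(-350810) = 222925*(-1/350810) = -44585/70162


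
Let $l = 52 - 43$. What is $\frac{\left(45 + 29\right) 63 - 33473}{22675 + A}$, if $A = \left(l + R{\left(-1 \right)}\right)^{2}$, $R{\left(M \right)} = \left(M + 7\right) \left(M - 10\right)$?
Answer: $- \frac{28811}{25924} \approx -1.1114$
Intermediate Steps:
$l = 9$ ($l = 52 - 43 = 9$)
$R{\left(M \right)} = \left(-10 + M\right) \left(7 + M\right)$ ($R{\left(M \right)} = \left(7 + M\right) \left(-10 + M\right) = \left(-10 + M\right) \left(7 + M\right)$)
$A = 3249$ ($A = \left(9 - \left(67 - 1\right)\right)^{2} = \left(9 + \left(-70 + 1 + 3\right)\right)^{2} = \left(9 - 66\right)^{2} = \left(-57\right)^{2} = 3249$)
$\frac{\left(45 + 29\right) 63 - 33473}{22675 + A} = \frac{\left(45 + 29\right) 63 - 33473}{22675 + 3249} = \frac{74 \cdot 63 - 33473}{25924} = \left(4662 - 33473\right) \frac{1}{25924} = \left(-28811\right) \frac{1}{25924} = - \frac{28811}{25924}$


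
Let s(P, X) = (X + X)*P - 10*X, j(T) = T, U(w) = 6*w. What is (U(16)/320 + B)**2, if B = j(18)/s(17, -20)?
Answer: 441/6400 ≈ 0.068906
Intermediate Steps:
s(P, X) = -10*X + 2*P*X (s(P, X) = (2*X)*P - 10*X = 2*P*X - 10*X = -10*X + 2*P*X)
B = -3/80 (B = 18/((2*(-20)*(-5 + 17))) = 18/((2*(-20)*12)) = 18/(-480) = 18*(-1/480) = -3/80 ≈ -0.037500)
(U(16)/320 + B)**2 = ((6*16)/320 - 3/80)**2 = (96*(1/320) - 3/80)**2 = (3/10 - 3/80)**2 = (21/80)**2 = 441/6400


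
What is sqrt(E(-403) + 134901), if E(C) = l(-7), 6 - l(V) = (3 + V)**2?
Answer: sqrt(134891) ≈ 367.27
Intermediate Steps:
l(V) = 6 - (3 + V)**2
E(C) = -10 (E(C) = 6 - (3 - 7)**2 = 6 - 1*(-4)**2 = 6 - 1*16 = 6 - 16 = -10)
sqrt(E(-403) + 134901) = sqrt(-10 + 134901) = sqrt(134891)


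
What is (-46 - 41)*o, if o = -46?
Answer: 4002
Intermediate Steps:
(-46 - 41)*o = (-46 - 41)*(-46) = -87*(-46) = 4002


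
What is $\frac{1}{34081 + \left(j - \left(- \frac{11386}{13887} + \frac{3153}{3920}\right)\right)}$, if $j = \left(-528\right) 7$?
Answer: $\frac{54437040}{1654070307809} \approx 3.2911 \cdot 10^{-5}$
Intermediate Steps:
$j = -3696$
$\frac{1}{34081 + \left(j - \left(- \frac{11386}{13887} + \frac{3153}{3920}\right)\right)} = \frac{1}{34081 - \frac{201198452431}{54437040}} = \frac{1}{\frac{1654070307809}{54437040}} = \frac{54437040}{1654070307809}$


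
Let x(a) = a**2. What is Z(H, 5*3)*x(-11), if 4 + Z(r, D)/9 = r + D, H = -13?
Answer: -2178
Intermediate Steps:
Z(r, D) = -36 + 9*D + 9*r (Z(r, D) = -36 + 9*(r + D) = -36 + 9*(D + r) = -36 + (9*D + 9*r) = -36 + 9*D + 9*r)
Z(H, 5*3)*x(-11) = (-36 + 9*(5*3) + 9*(-13))*(-11)**2 = (-36 + 9*15 - 117)*121 = (-36 + 135 - 117)*121 = -18*121 = -2178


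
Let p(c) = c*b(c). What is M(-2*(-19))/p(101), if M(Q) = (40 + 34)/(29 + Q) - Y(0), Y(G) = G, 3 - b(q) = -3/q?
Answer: 37/10251 ≈ 0.0036094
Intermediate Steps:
b(q) = 3 + 3/q (b(q) = 3 - (-3)/q = 3 + 3/q)
M(Q) = 74/(29 + Q) (M(Q) = (40 + 34)/(29 + Q) - 1*0 = 74/(29 + Q) + 0 = 74/(29 + Q))
p(c) = c*(3 + 3/c)
M(-2*(-19))/p(101) = (74/(29 - 2*(-19)))/(3 + 3*101) = (74/(29 + 38))/(3 + 303) = (74/67)/306 = (74*(1/67))*(1/306) = (74/67)*(1/306) = 37/10251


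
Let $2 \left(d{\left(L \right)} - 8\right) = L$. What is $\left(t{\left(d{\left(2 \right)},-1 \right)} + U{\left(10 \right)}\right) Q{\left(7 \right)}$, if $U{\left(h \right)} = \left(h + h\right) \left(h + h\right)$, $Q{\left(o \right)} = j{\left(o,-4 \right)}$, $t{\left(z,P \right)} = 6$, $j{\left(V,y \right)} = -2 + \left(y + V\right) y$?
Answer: $-5684$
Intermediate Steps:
$d{\left(L \right)} = 8 + \frac{L}{2}$
$j{\left(V,y \right)} = -2 + y \left(V + y\right)$ ($j{\left(V,y \right)} = -2 + \left(V + y\right) y = -2 + y \left(V + y\right)$)
$Q{\left(o \right)} = 14 - 4 o$ ($Q{\left(o \right)} = -2 + \left(-4\right)^{2} + o \left(-4\right) = -2 + 16 - 4 o = 14 - 4 o$)
$U{\left(h \right)} = 4 h^{2}$ ($U{\left(h \right)} = 2 h 2 h = 4 h^{2}$)
$\left(t{\left(d{\left(2 \right)},-1 \right)} + U{\left(10 \right)}\right) Q{\left(7 \right)} = \left(6 + 4 \cdot 10^{2}\right) \left(14 - 28\right) = \left(6 + 4 \cdot 100\right) \left(14 - 28\right) = \left(6 + 400\right) \left(-14\right) = 406 \left(-14\right) = -5684$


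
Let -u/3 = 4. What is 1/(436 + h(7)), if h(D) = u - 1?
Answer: 1/423 ≈ 0.0023641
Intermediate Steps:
u = -12 (u = -3*4 = -12)
h(D) = -13 (h(D) = -12 - 1 = -13)
1/(436 + h(7)) = 1/(436 - 13) = 1/423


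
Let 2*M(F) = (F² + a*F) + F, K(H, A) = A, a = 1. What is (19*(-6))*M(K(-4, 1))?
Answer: -171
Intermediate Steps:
M(F) = F + F²/2 (M(F) = ((F² + 1*F) + F)/2 = ((F² + F) + F)/2 = ((F + F²) + F)/2 = (F² + 2*F)/2 = F + F²/2)
(19*(-6))*M(K(-4, 1)) = (19*(-6))*((½)*1*(2 + 1)) = -57*3 = -114*3/2 = -171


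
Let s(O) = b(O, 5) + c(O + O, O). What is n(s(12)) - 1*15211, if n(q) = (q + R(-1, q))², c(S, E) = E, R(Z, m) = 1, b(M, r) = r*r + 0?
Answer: -13767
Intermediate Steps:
b(M, r) = r² (b(M, r) = r² + 0 = r²)
s(O) = 25 + O (s(O) = 5² + O = 25 + O)
n(q) = (1 + q)² (n(q) = (q + 1)² = (1 + q)²)
n(s(12)) - 1*15211 = (1 + (25 + 12))² - 1*15211 = (1 + 37)² - 15211 = 38² - 15211 = 1444 - 15211 = -13767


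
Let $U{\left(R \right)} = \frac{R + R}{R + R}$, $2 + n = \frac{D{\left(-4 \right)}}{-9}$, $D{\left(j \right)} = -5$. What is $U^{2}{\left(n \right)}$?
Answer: $1$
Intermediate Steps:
$n = - \frac{13}{9}$ ($n = -2 - \frac{5}{-9} = -2 - - \frac{5}{9} = -2 + \frac{5}{9} = - \frac{13}{9} \approx -1.4444$)
$U{\left(R \right)} = 1$ ($U{\left(R \right)} = \frac{2 R}{2 R} = 2 R \frac{1}{2 R} = 1$)
$U^{2}{\left(n \right)} = 1^{2} = 1$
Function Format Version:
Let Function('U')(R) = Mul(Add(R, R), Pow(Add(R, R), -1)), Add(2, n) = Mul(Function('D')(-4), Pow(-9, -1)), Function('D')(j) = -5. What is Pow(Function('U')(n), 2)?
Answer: 1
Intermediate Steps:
n = Rational(-13, 9) (n = Add(-2, Mul(-5, Pow(-9, -1))) = Add(-2, Mul(-5, Rational(-1, 9))) = Add(-2, Rational(5, 9)) = Rational(-13, 9) ≈ -1.4444)
Function('U')(R) = 1 (Function('U')(R) = Mul(Mul(2, R), Pow(Mul(2, R), -1)) = Mul(Mul(2, R), Mul(Rational(1, 2), Pow(R, -1))) = 1)
Pow(Function('U')(n), 2) = Pow(1, 2) = 1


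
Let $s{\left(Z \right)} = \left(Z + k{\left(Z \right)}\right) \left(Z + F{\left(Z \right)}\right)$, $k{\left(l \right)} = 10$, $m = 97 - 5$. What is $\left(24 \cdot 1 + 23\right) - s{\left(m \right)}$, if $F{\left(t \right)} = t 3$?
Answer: $-37489$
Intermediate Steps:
$m = 92$
$F{\left(t \right)} = 3 t$
$s{\left(Z \right)} = 4 Z \left(10 + Z\right)$ ($s{\left(Z \right)} = \left(Z + 10\right) \left(Z + 3 Z\right) = \left(10 + Z\right) 4 Z = 4 Z \left(10 + Z\right)$)
$\left(24 \cdot 1 + 23\right) - s{\left(m \right)} = \left(24 \cdot 1 + 23\right) - 4 \cdot 92 \left(10 + 92\right) = \left(24 + 23\right) - 4 \cdot 92 \cdot 102 = 47 - 37536 = -37489$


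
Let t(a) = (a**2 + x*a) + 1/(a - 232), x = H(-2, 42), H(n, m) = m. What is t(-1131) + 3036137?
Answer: 5817005947/1363 ≈ 4.2678e+6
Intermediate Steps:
x = 42
t(a) = a**2 + 1/(-232 + a) + 42*a (t(a) = (a**2 + 42*a) + 1/(a - 232) = (a**2 + 42*a) + 1/(-232 + a) = a**2 + 1/(-232 + a) + 42*a)
t(-1131) + 3036137 = (1 + (-1131)**3 - 9744*(-1131) - 190*(-1131)**2)/(-232 - 1131) + 3036137 = (1 - 1446731091 + 11020464 - 190*1279161)/(-1363) + 3036137 = -(1 - 1446731091 + 11020464 - 243040590)/1363 + 3036137 = -1/1363*(-1678751216) + 3036137 = 1678751216/1363 + 3036137 = 5817005947/1363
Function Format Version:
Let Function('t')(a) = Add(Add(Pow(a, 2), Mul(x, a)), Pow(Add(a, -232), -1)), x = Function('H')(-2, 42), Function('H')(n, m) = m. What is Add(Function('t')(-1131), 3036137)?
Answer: Rational(5817005947, 1363) ≈ 4.2678e+6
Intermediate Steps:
x = 42
Function('t')(a) = Add(Pow(a, 2), Pow(Add(-232, a), -1), Mul(42, a)) (Function('t')(a) = Add(Add(Pow(a, 2), Mul(42, a)), Pow(Add(a, -232), -1)) = Add(Add(Pow(a, 2), Mul(42, a)), Pow(Add(-232, a), -1)) = Add(Pow(a, 2), Pow(Add(-232, a), -1), Mul(42, a)))
Add(Function('t')(-1131), 3036137) = Add(Mul(Pow(Add(-232, -1131), -1), Add(1, Pow(-1131, 3), Mul(-9744, -1131), Mul(-190, Pow(-1131, 2)))), 3036137) = Add(Mul(Pow(-1363, -1), Add(1, -1446731091, 11020464, Mul(-190, 1279161))), 3036137) = Add(Mul(Rational(-1, 1363), Add(1, -1446731091, 11020464, -243040590)), 3036137) = Add(Mul(Rational(-1, 1363), -1678751216), 3036137) = Add(Rational(1678751216, 1363), 3036137) = Rational(5817005947, 1363)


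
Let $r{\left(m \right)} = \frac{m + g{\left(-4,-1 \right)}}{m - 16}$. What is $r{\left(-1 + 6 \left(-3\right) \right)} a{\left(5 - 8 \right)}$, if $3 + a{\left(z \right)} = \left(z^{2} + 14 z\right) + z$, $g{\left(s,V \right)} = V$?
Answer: $- \frac{156}{7} \approx -22.286$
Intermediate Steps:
$r{\left(m \right)} = \frac{-1 + m}{-16 + m}$ ($r{\left(m \right)} = \frac{m - 1}{m - 16} = \frac{-1 + m}{-16 + m}$)
$a{\left(z \right)} = -3 + z^{2} + 15 z$ ($a{\left(z \right)} = -3 + \left(\left(z^{2} + 14 z\right) + z\right) = -3 + \left(z^{2} + 15 z\right) = -3 + z^{2} + 15 z$)
$r{\left(-1 + 6 \left(-3\right) \right)} a{\left(5 - 8 \right)} = \frac{-1 + \left(-1 + 6 \left(-3\right)\right)}{-16 + \left(-1 + 6 \left(-3\right)\right)} \left(-3 + \left(5 - 8\right)^{2} + 15 \left(5 - 8\right)\right) = \frac{-1 - 19}{-16 - 19} \left(-3 + \left(5 - 8\right)^{2} + 15 \left(5 - 8\right)\right) = \frac{-1 - 19}{-16 - 19} \left(-3 + \left(-3\right)^{2} + 15 \left(-3\right)\right) = \frac{1}{-35} \left(-20\right) \left(-3 + 9 - 45\right) = \left(- \frac{1}{35}\right) \left(-20\right) \left(-39\right) = \frac{4}{7} \left(-39\right) = - \frac{156}{7}$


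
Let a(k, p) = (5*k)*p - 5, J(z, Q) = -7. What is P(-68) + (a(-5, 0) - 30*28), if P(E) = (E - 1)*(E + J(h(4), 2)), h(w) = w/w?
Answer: 4330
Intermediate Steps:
h(w) = 1
P(E) = (-1 + E)*(-7 + E) (P(E) = (E - 1)*(E - 7) = (-1 + E)*(-7 + E))
a(k, p) = -5 + 5*k*p (a(k, p) = 5*k*p - 5 = -5 + 5*k*p)
P(-68) + (a(-5, 0) - 30*28) = (7 + (-68)**2 - 8*(-68)) + ((-5 + 5*(-5)*0) - 30*28) = (7 + 4624 + 544) + ((-5 + 0) - 840) = 5175 + (-5 - 840) = 5175 - 845 = 4330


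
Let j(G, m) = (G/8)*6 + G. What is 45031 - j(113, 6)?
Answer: 179333/4 ≈ 44833.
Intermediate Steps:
j(G, m) = 7*G/4 (j(G, m) = (G*(⅛))*6 + G = (G/8)*6 + G = 3*G/4 + G = 7*G/4)
45031 - j(113, 6) = 45031 - 7*113/4 = 45031 - 1*791/4 = 45031 - 791/4 = 179333/4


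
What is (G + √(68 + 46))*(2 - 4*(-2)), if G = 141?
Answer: 1410 + 10*√114 ≈ 1516.8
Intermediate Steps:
(G + √(68 + 46))*(2 - 4*(-2)) = (141 + √(68 + 46))*(2 - 4*(-2)) = (141 + √114)*(2 + 8) = (141 + √114)*10 = 1410 + 10*√114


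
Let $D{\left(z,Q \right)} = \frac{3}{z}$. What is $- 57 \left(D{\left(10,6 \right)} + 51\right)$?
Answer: $- \frac{29241}{10} \approx -2924.1$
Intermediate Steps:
$- 57 \left(D{\left(10,6 \right)} + 51\right) = - 57 \left(\frac{3}{10} + 51\right) = \left(-57\right) \frac{513}{10} = - \frac{29241}{10}$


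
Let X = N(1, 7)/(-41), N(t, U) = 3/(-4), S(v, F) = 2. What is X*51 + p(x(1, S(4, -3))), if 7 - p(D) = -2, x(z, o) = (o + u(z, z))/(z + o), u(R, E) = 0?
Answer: 1629/164 ≈ 9.9329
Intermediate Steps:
N(t, U) = -¾ (N(t, U) = 3*(-¼) = -¾)
x(z, o) = o/(o + z) (x(z, o) = (o + 0)/(z + o) = o/(o + z))
p(D) = 9 (p(D) = 7 - 1*(-2) = 7 + 2 = 9)
X = 3/164 (X = -¾/(-41) = -¾*(-1/41) = 3/164 ≈ 0.018293)
X*51 + p(x(1, S(4, -3))) = (3/164)*51 + 9 = 153/164 + 9 = 1629/164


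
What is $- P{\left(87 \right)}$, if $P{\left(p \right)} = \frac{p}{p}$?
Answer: $-1$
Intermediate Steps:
$P{\left(p \right)} = 1$
$- P{\left(87 \right)} = \left(-1\right) 1 = -1$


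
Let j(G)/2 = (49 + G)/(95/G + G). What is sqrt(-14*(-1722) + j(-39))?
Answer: sqrt(983683137)/202 ≈ 155.27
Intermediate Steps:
j(G) = 2*(49 + G)/(G + 95/G) (j(G) = 2*((49 + G)/(95/G + G)) = 2*((49 + G)/(G + 95/G)) = 2*(49 + G)/(G + 95/G))
sqrt(-14*(-1722) + j(-39)) = sqrt(-14*(-1722) + 2*(-39)*(49 - 39)/(95 + (-39)**2)) = sqrt(24108 + 2*(-39)*10/(95 + 1521)) = sqrt(24108 + 2*(-39)*10/1616) = sqrt(24108 + 2*(-39)*(1/1616)*10) = sqrt(24108 - 195/404) = sqrt(9739437/404) = sqrt(983683137)/202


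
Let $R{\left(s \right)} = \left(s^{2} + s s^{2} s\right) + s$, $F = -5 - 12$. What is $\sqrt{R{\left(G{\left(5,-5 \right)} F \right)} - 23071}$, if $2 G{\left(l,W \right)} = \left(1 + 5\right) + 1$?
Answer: $\frac{\sqrt{200220477}}{4} \approx 3537.5$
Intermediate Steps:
$G{\left(l,W \right)} = \frac{7}{2}$ ($G{\left(l,W \right)} = \frac{\left(1 + 5\right) + 1}{2} = \frac{6 + 1}{2} = \frac{1}{2} \cdot 7 = \frac{7}{2}$)
$F = -17$
$R{\left(s \right)} = s + s^{2} + s^{4}$ ($R{\left(s \right)} = \left(s^{2} + s^{3} s\right) + s = \left(s^{2} + s^{4}\right) + s = s + s^{2} + s^{4}$)
$\sqrt{R{\left(G{\left(5,-5 \right)} F \right)} - 23071} = \sqrt{\frac{7}{2} \left(-17\right) \left(1 + \frac{7}{2} \left(-17\right) + \left(\frac{7}{2} \left(-17\right)\right)^{3}\right) - 23071} = \sqrt{- \frac{119 \left(1 - \frac{119}{2} + \left(- \frac{119}{2}\right)^{3}\right)}{2} - 23071} = \sqrt{- \frac{119 \left(1 - \frac{119}{2} - \frac{1685159}{8}\right)}{2} - 23071} = \sqrt{\left(- \frac{119}{2}\right) \left(- \frac{1685627}{8}\right) - 23071} = \sqrt{\frac{200589613}{16} - 23071} = \sqrt{\frac{200220477}{16}} = \frac{\sqrt{200220477}}{4}$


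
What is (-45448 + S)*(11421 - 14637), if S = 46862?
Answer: -4547424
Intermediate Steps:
(-45448 + S)*(11421 - 14637) = (-45448 + 46862)*(11421 - 14637) = 1414*(-3216) = -4547424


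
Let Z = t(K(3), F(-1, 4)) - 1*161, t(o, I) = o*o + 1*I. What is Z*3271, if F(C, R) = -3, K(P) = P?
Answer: -507005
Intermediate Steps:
t(o, I) = I + o**2 (t(o, I) = o**2 + I = I + o**2)
Z = -155 (Z = (-3 + 3**2) - 1*161 = (-3 + 9) - 161 = 6 - 161 = -155)
Z*3271 = -155*3271 = -507005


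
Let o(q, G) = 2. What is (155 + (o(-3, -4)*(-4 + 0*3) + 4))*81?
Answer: 12231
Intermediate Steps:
(155 + (o(-3, -4)*(-4 + 0*3) + 4))*81 = (155 + (2*(-4 + 0*3) + 4))*81 = (155 + (2*(-4 + 0) + 4))*81 = (155 + (2*(-4) + 4))*81 = (155 + (-8 + 4))*81 = (155 - 4)*81 = 151*81 = 12231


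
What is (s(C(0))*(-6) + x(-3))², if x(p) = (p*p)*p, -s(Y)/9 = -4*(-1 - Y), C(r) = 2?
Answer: 385641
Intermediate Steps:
s(Y) = -36 - 36*Y (s(Y) = -(-36)*(-1 - Y) = -9*(4 + 4*Y) = -36 - 36*Y)
x(p) = p³ (x(p) = p²*p = p³)
(s(C(0))*(-6) + x(-3))² = ((-36 - 36*2)*(-6) + (-3)³)² = ((-36 - 72)*(-6) - 27)² = (-108*(-6) - 27)² = (648 - 27)² = 621² = 385641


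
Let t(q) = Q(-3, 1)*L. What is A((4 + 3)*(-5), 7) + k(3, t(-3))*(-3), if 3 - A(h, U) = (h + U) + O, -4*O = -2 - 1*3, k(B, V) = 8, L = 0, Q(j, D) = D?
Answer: 23/4 ≈ 5.7500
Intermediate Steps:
t(q) = 0 (t(q) = 1*0 = 0)
O = 5/4 (O = -(-2 - 1*3)/4 = -(-2 - 3)/4 = -¼*(-5) = 5/4 ≈ 1.2500)
A(h, U) = 7/4 - U - h (A(h, U) = 3 - ((h + U) + 5/4) = 3 - ((U + h) + 5/4) = 3 - (5/4 + U + h) = 3 + (-5/4 - U - h) = 7/4 - U - h)
A((4 + 3)*(-5), 7) + k(3, t(-3))*(-3) = (7/4 - 1*7 - (4 + 3)*(-5)) + 8*(-3) = (7/4 - 7 - 7*(-5)) - 24 = (7/4 - 7 - 1*(-35)) - 24 = (7/4 - 7 + 35) - 24 = 119/4 - 24 = 23/4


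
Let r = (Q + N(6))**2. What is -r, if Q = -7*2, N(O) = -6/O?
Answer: -225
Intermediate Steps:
Q = -14
r = 225 (r = (-14 - 6/6)**2 = (-14 - 6*1/6)**2 = (-14 - 1)**2 = (-15)**2 = 225)
-r = -1*225 = -225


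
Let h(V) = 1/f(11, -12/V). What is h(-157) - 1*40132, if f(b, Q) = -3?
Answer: -120397/3 ≈ -40132.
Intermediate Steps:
h(V) = -⅓ (h(V) = 1/(-3) = -⅓)
h(-157) - 1*40132 = -⅓ - 1*40132 = -⅓ - 40132 = -120397/3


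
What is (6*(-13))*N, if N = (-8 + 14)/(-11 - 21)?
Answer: 117/8 ≈ 14.625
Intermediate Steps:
N = -3/16 (N = 6/(-32) = 6*(-1/32) = -3/16 ≈ -0.18750)
(6*(-13))*N = (6*(-13))*(-3/16) = -78*(-3/16) = 117/8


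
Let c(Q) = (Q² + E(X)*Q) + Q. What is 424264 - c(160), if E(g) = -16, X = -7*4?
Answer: 401064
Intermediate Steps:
X = -28
c(Q) = Q² - 15*Q (c(Q) = (Q² - 16*Q) + Q = Q² - 15*Q)
424264 - c(160) = 424264 - 160*(-15 + 160) = 424264 - 160*145 = 424264 - 1*23200 = 424264 - 23200 = 401064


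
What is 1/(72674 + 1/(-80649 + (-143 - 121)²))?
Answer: 10953/795998321 ≈ 1.3760e-5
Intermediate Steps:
1/(72674 + 1/(-80649 + (-143 - 121)²)) = 1/(72674 + 1/(-80649 + (-264)²)) = 1/(72674 + 1/(-80649 + 69696)) = 1/(72674 + 1/(-10953)) = 1/(72674 - 1/10953) = 1/(795998321/10953) = 10953/795998321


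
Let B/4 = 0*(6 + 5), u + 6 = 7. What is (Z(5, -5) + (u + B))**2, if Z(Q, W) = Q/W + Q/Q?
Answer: 1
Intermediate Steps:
Z(Q, W) = 1 + Q/W (Z(Q, W) = Q/W + 1 = 1 + Q/W)
u = 1 (u = -6 + 7 = 1)
B = 0 (B = 4*(0*(6 + 5)) = 4*(0*11) = 4*0 = 0)
(Z(5, -5) + (u + B))**2 = ((5 - 5)/(-5) + (1 + 0))**2 = (-1/5*0 + 1)**2 = (0 + 1)**2 = 1**2 = 1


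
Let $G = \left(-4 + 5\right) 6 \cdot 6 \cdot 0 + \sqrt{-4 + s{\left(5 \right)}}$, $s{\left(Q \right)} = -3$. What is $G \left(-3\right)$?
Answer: $- 3 i \sqrt{7} \approx - 7.9373 i$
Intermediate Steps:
$G = i \sqrt{7}$ ($G = \left(-4 + 5\right) 6 \cdot 6 \cdot 0 + \sqrt{-4 - 3} = 1 \cdot 6 \cdot 0 + \sqrt{-7} = 6 \cdot 0 + i \sqrt{7} = 0 + i \sqrt{7} = i \sqrt{7} \approx 2.6458 i$)
$G \left(-3\right) = i \sqrt{7} \left(-3\right) = - 3 i \sqrt{7}$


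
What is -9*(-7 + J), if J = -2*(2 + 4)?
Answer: 171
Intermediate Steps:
J = -12 (J = -2*6 = -12)
-9*(-7 + J) = -9*(-7 - 12) = -9*(-19) = 171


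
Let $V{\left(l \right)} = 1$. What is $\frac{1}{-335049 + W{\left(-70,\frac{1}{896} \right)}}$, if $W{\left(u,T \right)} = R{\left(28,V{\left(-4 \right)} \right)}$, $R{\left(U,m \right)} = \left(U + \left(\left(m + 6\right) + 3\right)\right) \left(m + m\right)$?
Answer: $- \frac{1}{334973} \approx -2.9853 \cdot 10^{-6}$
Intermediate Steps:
$R{\left(U,m \right)} = 2 m \left(9 + U + m\right)$ ($R{\left(U,m \right)} = \left(U + \left(\left(6 + m\right) + 3\right)\right) 2 m = \left(U + \left(9 + m\right)\right) 2 m = \left(9 + U + m\right) 2 m = 2 m \left(9 + U + m\right)$)
$W{\left(u,T \right)} = 76$ ($W{\left(u,T \right)} = 2 \cdot 1 \left(9 + 28 + 1\right) = 2 \cdot 1 \cdot 38 = 76$)
$\frac{1}{-335049 + W{\left(-70,\frac{1}{896} \right)}} = \frac{1}{-335049 + 76} = \frac{1}{-334973} = - \frac{1}{334973}$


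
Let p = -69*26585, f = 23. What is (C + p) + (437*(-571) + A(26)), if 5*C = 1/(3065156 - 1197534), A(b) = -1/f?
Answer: -447571101992847/214776530 ≈ -2.0839e+6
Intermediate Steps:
A(b) = -1/23
p = -1834365
C = 1/9338110 (C = 1/(5*(3065156 - 1197534)) = (1/5)/1867622 = (1/5)*(1/1867622) = 1/9338110 ≈ 1.0709e-7)
(C + p) + (437*(-571) + A(26)) = (1/9338110 - 1834365) + (437*(-571) - 1/23) = -17129502150149/9338110 + (-249527 - 1/23) = -17129502150149/9338110 - 5739122/23 = -447571101992847/214776530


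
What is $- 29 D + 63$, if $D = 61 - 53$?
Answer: $-169$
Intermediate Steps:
$D = 8$ ($D = 61 - 53 = 8$)
$- 29 D + 63 = \left(-29\right) 8 + 63 = -232 + 63 = -169$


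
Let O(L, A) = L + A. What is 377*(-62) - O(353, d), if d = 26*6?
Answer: -23883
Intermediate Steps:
d = 156
O(L, A) = A + L
377*(-62) - O(353, d) = 377*(-62) - (156 + 353) = -23374 - 1*509 = -23374 - 509 = -23883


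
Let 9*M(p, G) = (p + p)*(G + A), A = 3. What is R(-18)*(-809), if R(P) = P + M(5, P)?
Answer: 84136/3 ≈ 28045.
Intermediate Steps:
M(p, G) = 2*p*(3 + G)/9 (M(p, G) = ((p + p)*(G + 3))/9 = ((2*p)*(3 + G))/9 = (2*p*(3 + G))/9 = 2*p*(3 + G)/9)
R(P) = 10/3 + 19*P/9 (R(P) = P + (2/9)*5*(3 + P) = P + (10/3 + 10*P/9) = 10/3 + 19*P/9)
R(-18)*(-809) = (10/3 + (19/9)*(-18))*(-809) = (10/3 - 38)*(-809) = -104/3*(-809) = 84136/3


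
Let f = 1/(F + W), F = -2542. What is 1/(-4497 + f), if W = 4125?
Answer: -1583/7118750 ≈ -0.00022237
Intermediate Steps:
f = 1/1583 (f = 1/(-2542 + 4125) = 1/1583 ≈ 0.00063171)
1/(-4497 + f) = 1/(-4497 + 1/1583) = 1/(-7118750/1583) = -1583/7118750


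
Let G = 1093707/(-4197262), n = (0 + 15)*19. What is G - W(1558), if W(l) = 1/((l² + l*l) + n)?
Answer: -5309965900453/20377761574406 ≈ -0.26058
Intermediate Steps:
n = 285 (n = 15*19 = 285)
G = -1093707/4197262 (G = 1093707*(-1/4197262) = -1093707/4197262 ≈ -0.26058)
W(l) = 1/(285 + 2*l²) (W(l) = 1/((l² + l*l) + 285) = 1/((l² + l²) + 285) = 1/(2*l² + 285) = 1/(285 + 2*l²))
G - W(1558) = -1093707/4197262 - 1/(285 + 2*1558²) = -1093707/4197262 - 1/(285 + 2*2427364) = -1093707/4197262 - 1/(285 + 4854728) = -1093707/4197262 - 1/4855013 = -5309965900453/20377761574406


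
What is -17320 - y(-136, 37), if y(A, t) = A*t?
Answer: -12288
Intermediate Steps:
-17320 - y(-136, 37) = -17320 - (-136)*37 = -17320 - 1*(-5032) = -17320 + 5032 = -12288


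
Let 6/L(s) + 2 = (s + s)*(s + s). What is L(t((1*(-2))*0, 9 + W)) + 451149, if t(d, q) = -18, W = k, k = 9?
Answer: 291893406/647 ≈ 4.5115e+5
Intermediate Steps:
W = 9
L(s) = 6/(-2 + 4*s**2) (L(s) = 6/(-2 + (s + s)*(s + s)) = 6/(-2 + (2*s)*(2*s)) = 6/(-2 + 4*s**2))
L(t((1*(-2))*0, 9 + W)) + 451149 = 3/(-1 + 2*(-18)**2) + 451149 = 3/(-1 + 2*324) + 451149 = 3/(-1 + 648) + 451149 = 3/647 + 451149 = 291893406/647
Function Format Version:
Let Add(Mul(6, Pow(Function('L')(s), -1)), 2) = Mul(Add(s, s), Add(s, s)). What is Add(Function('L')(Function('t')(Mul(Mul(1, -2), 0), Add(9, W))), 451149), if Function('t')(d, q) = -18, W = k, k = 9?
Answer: Rational(291893406, 647) ≈ 4.5115e+5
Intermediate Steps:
W = 9
Function('L')(s) = Mul(6, Pow(Add(-2, Mul(4, Pow(s, 2))), -1)) (Function('L')(s) = Mul(6, Pow(Add(-2, Mul(Add(s, s), Add(s, s))), -1)) = Mul(6, Pow(Add(-2, Mul(Mul(2, s), Mul(2, s))), -1)) = Mul(6, Pow(Add(-2, Mul(4, Pow(s, 2))), -1)))
Add(Function('L')(Function('t')(Mul(Mul(1, -2), 0), Add(9, W))), 451149) = Add(Mul(3, Pow(Add(-1, Mul(2, Pow(-18, 2))), -1)), 451149) = Add(Mul(3, Pow(Add(-1, Mul(2, 324)), -1)), 451149) = Add(Mul(3, Pow(Add(-1, 648), -1)), 451149) = Add(Mul(3, Pow(647, -1)), 451149) = Add(Mul(3, Rational(1, 647)), 451149) = Add(Rational(3, 647), 451149) = Rational(291893406, 647)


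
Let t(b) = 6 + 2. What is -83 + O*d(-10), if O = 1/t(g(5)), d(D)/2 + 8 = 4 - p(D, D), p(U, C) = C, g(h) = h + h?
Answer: -163/2 ≈ -81.500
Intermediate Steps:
g(h) = 2*h
d(D) = -8 - 2*D (d(D) = -16 + 2*(4 - D) = -16 + (8 - 2*D) = -8 - 2*D)
t(b) = 8
O = ⅛ (O = 1/8 = ⅛ ≈ 0.12500)
-83 + O*d(-10) = -83 + (-8 - 2*(-10))/8 = -83 + (-8 + 20)/8 = -83 + (⅛)*12 = -83 + 3/2 = -163/2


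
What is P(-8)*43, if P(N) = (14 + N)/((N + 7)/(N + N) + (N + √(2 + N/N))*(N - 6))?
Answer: 7401504/3064321 + 924672*√3/3064321 ≈ 2.9380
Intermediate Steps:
P(N) = (14 + N)/((-6 + N)*(N + √3) + (7 + N)/(2*N)) (P(N) = (14 + N)/((7 + N)/((2*N)) + (N + √(2 + 1))*(-6 + N)) = (14 + N)/((7 + N)*(1/(2*N)) + (N + √3)*(-6 + N)) = (14 + N)/((7 + N)/(2*N) + (-6 + N)*(N + √3)) = (14 + N)/((-6 + N)*(N + √3) + (7 + N)/(2*N)))
P(-8)*43 = (2*(-8)*(14 - 8)/(7 - 8 - 12*(-8)² + 2*(-8)³ - 12*(-8)*√3 + 2*√3*(-8)²))*43 = (2*(-8)*6/(7 - 8 - 12*64 + 2*(-512) + 96*√3 + 2*√3*64))*43 = (2*(-8)*6/(7 - 8 - 768 - 1024 + 96*√3 + 128*√3))*43 = (2*(-8)*6/(-1793 + 224*√3))*43 = -96/(-1793 + 224*√3)*43 = -4128/(-1793 + 224*√3)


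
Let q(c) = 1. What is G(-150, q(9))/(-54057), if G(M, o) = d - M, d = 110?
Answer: -260/54057 ≈ -0.0048097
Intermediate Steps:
G(M, o) = 110 - M
G(-150, q(9))/(-54057) = (110 - 1*(-150))/(-54057) = (110 + 150)*(-1/54057) = 260*(-1/54057) = -260/54057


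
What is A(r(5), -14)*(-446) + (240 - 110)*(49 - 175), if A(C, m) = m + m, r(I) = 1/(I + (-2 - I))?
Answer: -3892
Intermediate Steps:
r(I) = -½ (r(I) = 1/(-2) = -½)
A(C, m) = 2*m
A(r(5), -14)*(-446) + (240 - 110)*(49 - 175) = (2*(-14))*(-446) + (240 - 110)*(49 - 175) = -28*(-446) + 130*(-126) = 12488 - 16380 = -3892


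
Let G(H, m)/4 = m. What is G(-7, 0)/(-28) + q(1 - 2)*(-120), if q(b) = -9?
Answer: 1080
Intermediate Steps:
G(H, m) = 4*m
G(-7, 0)/(-28) + q(1 - 2)*(-120) = (4*0)/(-28) - 9*(-120) = 0*(-1/28) + 1080 = 0 + 1080 = 1080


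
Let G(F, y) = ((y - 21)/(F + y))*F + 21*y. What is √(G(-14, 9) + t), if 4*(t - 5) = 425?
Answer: √26665/10 ≈ 16.329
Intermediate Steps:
t = 445/4 (t = 5 + (¼)*425 = 5 + 425/4 = 445/4 ≈ 111.25)
G(F, y) = 21*y + F*(-21 + y)/(F + y) (G(F, y) = ((-21 + y)/(F + y))*F + 21*y = F*(-21 + y)/(F + y) + 21*y = 21*y + F*(-21 + y)/(F + y))
√(G(-14, 9) + t) = √((-21*(-14) + 21*9² + 22*(-14)*9)/(-14 + 9) + 445/4) = √((294 + 21*81 - 2772)/(-5) + 445/4) = √(-(294 + 1701 - 2772)/5 + 445/4) = √(-⅕*(-777) + 445/4) = √(777/5 + 445/4) = √(5333/20) = √26665/10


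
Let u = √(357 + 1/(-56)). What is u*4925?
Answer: 4925*√279874/28 ≈ 93053.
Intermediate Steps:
u = √279874/28 (u = √(357 - 1/56) = √(19991/56) = √279874/28 ≈ 18.894)
u*4925 = (√279874/28)*4925 = 4925*√279874/28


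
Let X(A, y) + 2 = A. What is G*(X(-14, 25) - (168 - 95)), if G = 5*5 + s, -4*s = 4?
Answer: -2136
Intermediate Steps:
s = -1 (s = -¼*4 = -1)
X(A, y) = -2 + A
G = 24 (G = 5*5 - 1 = 25 - 1 = 24)
G*(X(-14, 25) - (168 - 95)) = 24*((-2 - 14) - (168 - 95)) = 24*(-16 - 1*73) = 24*(-16 - 73) = 24*(-89) = -2136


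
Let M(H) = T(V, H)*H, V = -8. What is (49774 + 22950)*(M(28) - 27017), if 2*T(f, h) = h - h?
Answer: -1964784308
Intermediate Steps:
T(f, h) = 0 (T(f, h) = (h - h)/2 = (½)*0 = 0)
M(H) = 0 (M(H) = 0*H = 0)
(49774 + 22950)*(M(28) - 27017) = (49774 + 22950)*(0 - 27017) = 72724*(-27017) = -1964784308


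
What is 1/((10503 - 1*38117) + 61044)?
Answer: 1/33430 ≈ 2.9913e-5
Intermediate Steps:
1/((10503 - 1*38117) + 61044) = 1/((10503 - 38117) + 61044) = 1/(-27614 + 61044) = 1/33430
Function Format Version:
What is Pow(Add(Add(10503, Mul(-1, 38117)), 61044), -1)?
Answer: Rational(1, 33430) ≈ 2.9913e-5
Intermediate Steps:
Pow(Add(Add(10503, Mul(-1, 38117)), 61044), -1) = Pow(Add(Add(10503, -38117), 61044), -1) = Pow(Add(-27614, 61044), -1) = Pow(33430, -1) = Rational(1, 33430)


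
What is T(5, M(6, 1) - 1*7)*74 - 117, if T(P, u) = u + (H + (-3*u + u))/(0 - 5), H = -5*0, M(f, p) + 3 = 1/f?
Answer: -17036/15 ≈ -1135.7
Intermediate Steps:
M(f, p) = -3 + 1/f
H = 0
T(P, u) = 7*u/5 (T(P, u) = u + (0 + (-3*u + u))/(0 - 5) = u + (0 - 2*u)/(-5) = u - 2*u*(-⅕) = u + 2*u/5 = 7*u/5)
T(5, M(6, 1) - 1*7)*74 - 117 = (7*((-3 + 1/6) - 1*7)/5)*74 - 117 = (7*((-3 + ⅙) - 7)/5)*74 - 117 = (7*(-17/6 - 7)/5)*74 - 117 = ((7/5)*(-59/6))*74 - 117 = -413/30*74 - 117 = -15281/15 - 117 = -17036/15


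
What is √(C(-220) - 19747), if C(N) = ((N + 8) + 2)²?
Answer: 7*√497 ≈ 156.05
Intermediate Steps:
C(N) = (10 + N)² (C(N) = ((8 + N) + 2)² = (10 + N)²)
√(C(-220) - 19747) = √((10 - 220)² - 19747) = √((-210)² - 19747) = √(44100 - 19747) = √24353 = 7*√497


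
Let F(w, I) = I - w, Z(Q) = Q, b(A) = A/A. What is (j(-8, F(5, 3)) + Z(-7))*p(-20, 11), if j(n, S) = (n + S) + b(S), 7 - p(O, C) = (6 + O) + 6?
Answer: -240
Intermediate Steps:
p(O, C) = -5 - O (p(O, C) = 7 - ((6 + O) + 6) = 7 - (12 + O) = 7 + (-12 - O) = -5 - O)
b(A) = 1
j(n, S) = 1 + S + n (j(n, S) = (n + S) + 1 = (S + n) + 1 = 1 + S + n)
(j(-8, F(5, 3)) + Z(-7))*p(-20, 11) = ((1 + (3 - 1*5) - 8) - 7)*(-5 - 1*(-20)) = ((1 + (3 - 5) - 8) - 7)*(-5 + 20) = ((1 - 2 - 8) - 7)*15 = (-9 - 7)*15 = -16*15 = -240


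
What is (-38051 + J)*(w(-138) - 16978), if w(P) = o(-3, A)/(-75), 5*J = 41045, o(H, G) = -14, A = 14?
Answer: 37998892912/75 ≈ 5.0665e+8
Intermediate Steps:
J = 8209 (J = (1/5)*41045 = 8209)
w(P) = 14/75 (w(P) = -14/(-75) = -14*(-1/75) = 14/75)
(-38051 + J)*(w(-138) - 16978) = (-38051 + 8209)*(14/75 - 16978) = -29842*(-1273336/75) = 37998892912/75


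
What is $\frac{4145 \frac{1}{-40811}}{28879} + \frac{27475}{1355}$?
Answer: $\frac{6476300751860}{319395415499} \approx 20.277$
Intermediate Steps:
$\frac{4145 \frac{1}{-40811}}{28879} + \frac{27475}{1355} = 4145 \left(- \frac{1}{40811}\right) \frac{1}{28879} + 27475 \cdot \frac{1}{1355} = \left(- \frac{4145}{40811}\right) \frac{1}{28879} + \frac{5495}{271} = - \frac{4145}{1178580869} + \frac{5495}{271} = \frac{6476300751860}{319395415499}$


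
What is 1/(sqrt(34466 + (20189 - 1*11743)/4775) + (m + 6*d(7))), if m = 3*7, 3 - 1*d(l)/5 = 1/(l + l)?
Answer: -12734925/2646010552 + 245*sqrt(7858866709)/2646010552 ≈ 0.0033954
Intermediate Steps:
d(l) = 15 - 5/(2*l) (d(l) = 15 - 5/(l + l) = 15 - 5*1/(2*l) = 15 - 5/(2*l))
m = 21
1/(sqrt(34466 + (20189 - 1*11743)/4775) + (m + 6*d(7))) = 1/(sqrt(34466 + (20189 - 1*11743)/4775) + (21 + 6*(15 - 5/2/7))) = 1/(sqrt(34466 + (20189 - 11743)*(1/4775)) + (21 + 6*(15 - 5/2*1/7))) = 1/(sqrt(34466 + 8446*(1/4775)) + (21 + 6*(15 - 5/14))) = 1/(sqrt(34466 + 8446/4775) + (21 + 6*(205/14))) = 1/(sqrt(164583596/4775) + (21 + 615/7)) = 1/(2*sqrt(7858866709)/955 + 762/7) = 1/(762/7 + 2*sqrt(7858866709)/955)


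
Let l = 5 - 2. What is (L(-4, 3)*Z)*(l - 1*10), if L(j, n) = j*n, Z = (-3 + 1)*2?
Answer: -336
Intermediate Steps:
l = 3
Z = -4 (Z = -2*2 = -4)
(L(-4, 3)*Z)*(l - 1*10) = (-4*3*(-4))*(3 - 1*10) = (-12*(-4))*(3 - 10) = 48*(-7) = -336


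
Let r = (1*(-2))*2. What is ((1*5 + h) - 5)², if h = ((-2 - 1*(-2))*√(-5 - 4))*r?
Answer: 0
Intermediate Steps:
r = -4 (r = -2*2 = -4)
h = 0 (h = ((-2 - 1*(-2))*√(-5 - 4))*(-4) = ((-2 + 2)*√(-9))*(-4) = (0*(3*I))*(-4) = 0*(-4) = 0)
((1*5 + h) - 5)² = ((1*5 + 0) - 5)² = ((5 + 0) - 5)² = (5 - 5)² = 0² = 0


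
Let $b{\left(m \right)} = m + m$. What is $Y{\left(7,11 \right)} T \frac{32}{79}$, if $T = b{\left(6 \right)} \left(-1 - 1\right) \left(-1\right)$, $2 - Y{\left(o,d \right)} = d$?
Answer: $- \frac{6912}{79} \approx -87.494$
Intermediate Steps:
$Y{\left(o,d \right)} = 2 - d$
$b{\left(m \right)} = 2 m$
$T = 24$ ($T = 2 \cdot 6 \left(-1 - 1\right) \left(-1\right) = 12 \left(\left(-2\right) \left(-1\right)\right) = 12 \cdot 2 = 24$)
$Y{\left(7,11 \right)} T \frac{32}{79} = \left(2 - 11\right) 24 \cdot \frac{32}{79} = \left(2 - 11\right) 24 \cdot 32 \cdot \frac{1}{79} = \left(-9\right) 24 \cdot \frac{32}{79} = \left(-216\right) \frac{32}{79} = - \frac{6912}{79}$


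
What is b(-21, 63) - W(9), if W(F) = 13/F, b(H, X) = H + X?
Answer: 365/9 ≈ 40.556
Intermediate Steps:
b(-21, 63) - W(9) = (-21 + 63) - 13/9 = 42 - 13/9 = 365/9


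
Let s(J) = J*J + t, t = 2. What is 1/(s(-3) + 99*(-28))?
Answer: -1/2761 ≈ -0.00036219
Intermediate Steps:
s(J) = 2 + J² (s(J) = J*J + 2 = J² + 2 = 2 + J²)
1/(s(-3) + 99*(-28)) = 1/((2 + (-3)²) + 99*(-28)) = 1/((2 + 9) - 2772) = 1/(11 - 2772) = 1/(-2761) = -1/2761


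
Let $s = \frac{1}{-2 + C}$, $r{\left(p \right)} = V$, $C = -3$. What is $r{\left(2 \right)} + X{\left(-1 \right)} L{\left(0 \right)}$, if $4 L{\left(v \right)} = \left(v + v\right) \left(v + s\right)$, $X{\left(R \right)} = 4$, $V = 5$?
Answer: $5$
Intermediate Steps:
$r{\left(p \right)} = 5$
$s = - \frac{1}{5}$ ($s = \frac{1}{-2 - 3} = \frac{1}{-5} = - \frac{1}{5} \approx -0.2$)
$L{\left(v \right)} = \frac{v \left(- \frac{1}{5} + v\right)}{2}$ ($L{\left(v \right)} = \frac{\left(v + v\right) \left(v - \frac{1}{5}\right)}{4} = \frac{2 v \left(- \frac{1}{5} + v\right)}{4} = \frac{v \left(- \frac{1}{5} + v\right)}{2}$)
$r{\left(2 \right)} + X{\left(-1 \right)} L{\left(0 \right)} = 5 + 4 \cdot \frac{1}{10} \cdot 0 \left(-1 + 5 \cdot 0\right) = 5 + 4 \cdot \frac{1}{10} \cdot 0 \left(-1 + 0\right) = 5 + 4 \cdot \frac{1}{10} \cdot 0 \left(-1\right) = 5 + 4 \cdot 0 = 5 + 0 = 5$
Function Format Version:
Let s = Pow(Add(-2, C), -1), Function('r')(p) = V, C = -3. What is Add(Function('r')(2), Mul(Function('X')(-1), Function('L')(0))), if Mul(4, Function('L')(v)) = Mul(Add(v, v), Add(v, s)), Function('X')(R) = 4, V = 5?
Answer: 5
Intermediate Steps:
Function('r')(p) = 5
s = Rational(-1, 5) (s = Pow(Add(-2, -3), -1) = Pow(-5, -1) = Rational(-1, 5) ≈ -0.20000)
Function('L')(v) = Mul(Rational(1, 2), v, Add(Rational(-1, 5), v)) (Function('L')(v) = Mul(Rational(1, 4), Mul(Add(v, v), Add(v, Rational(-1, 5)))) = Mul(Rational(1, 4), Mul(Mul(2, v), Add(Rational(-1, 5), v))) = Mul(Rational(1, 4), Mul(2, v, Add(Rational(-1, 5), v))) = Mul(Rational(1, 2), v, Add(Rational(-1, 5), v)))
Add(Function('r')(2), Mul(Function('X')(-1), Function('L')(0))) = Add(5, Mul(4, Mul(Rational(1, 10), 0, Add(-1, Mul(5, 0))))) = Add(5, Mul(4, Mul(Rational(1, 10), 0, Add(-1, 0)))) = Add(5, Mul(4, Mul(Rational(1, 10), 0, -1))) = Add(5, Mul(4, 0)) = Add(5, 0) = 5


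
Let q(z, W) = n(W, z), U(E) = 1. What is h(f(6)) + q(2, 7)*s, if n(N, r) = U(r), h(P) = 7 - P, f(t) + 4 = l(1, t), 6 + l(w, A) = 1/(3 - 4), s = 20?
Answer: 38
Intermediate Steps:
l(w, A) = -7 (l(w, A) = -6 + 1/(3 - 4) = -6 + 1/(-1) = -6 - 1 = -7)
f(t) = -11 (f(t) = -4 - 7 = -11)
n(N, r) = 1
q(z, W) = 1
h(f(6)) + q(2, 7)*s = (7 - 1*(-11)) + 1*20 = (7 + 11) + 20 = 18 + 20 = 38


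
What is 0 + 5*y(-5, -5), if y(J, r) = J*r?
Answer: 125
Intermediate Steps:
0 + 5*y(-5, -5) = 0 + 5*(-5*(-5)) = 0 + 5*25 = 0 + 125 = 125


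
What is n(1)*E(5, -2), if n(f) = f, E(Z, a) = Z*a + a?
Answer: -12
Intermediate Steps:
E(Z, a) = a + Z*a
n(1)*E(5, -2) = 1*(-2*(1 + 5)) = 1*(-2*6) = 1*(-12) = -12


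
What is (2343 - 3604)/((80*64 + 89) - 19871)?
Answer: 1261/14662 ≈ 0.086005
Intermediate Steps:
(2343 - 3604)/((80*64 + 89) - 19871) = -1261/((5120 + 89) - 19871) = -1261/(5209 - 19871) = -1261/(-14662) = -1261*(-1/14662) = 1261/14662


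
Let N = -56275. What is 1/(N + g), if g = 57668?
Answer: 1/1393 ≈ 0.00071787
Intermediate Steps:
1/(N + g) = 1/(-56275 + 57668) = 1/1393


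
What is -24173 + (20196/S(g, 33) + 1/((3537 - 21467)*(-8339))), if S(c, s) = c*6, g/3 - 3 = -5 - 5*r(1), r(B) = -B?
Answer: -3558385307729/149518270 ≈ -23799.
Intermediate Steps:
g = 9 (g = 9 + 3*(-5 - (-5)) = 9 + 3*(-5 - 5*(-1)) = 9 + 3*(-5 + 5) = 9 + 3*0 = 9 + 0 = 9)
S(c, s) = 6*c
-24173 + (20196/S(g, 33) + 1/((3537 - 21467)*(-8339))) = -24173 + (20196/((6*9)) + 1/((3537 - 21467)*(-8339))) = -24173 + (20196/54 - 1/8339/(-17930)) = -24173 + (20196*(1/54) - 1/17930*(-1/8339)) = -24173 + (374 + 1/149518270) = -24173 + 55919832981/149518270 = -3558385307729/149518270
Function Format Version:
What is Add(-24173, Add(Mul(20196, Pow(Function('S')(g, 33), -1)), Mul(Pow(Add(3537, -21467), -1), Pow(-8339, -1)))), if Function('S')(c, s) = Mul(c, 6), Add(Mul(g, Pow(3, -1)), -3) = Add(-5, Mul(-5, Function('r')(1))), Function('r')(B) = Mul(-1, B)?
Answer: Rational(-3558385307729, 149518270) ≈ -23799.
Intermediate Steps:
g = 9 (g = Add(9, Mul(3, Add(-5, Mul(-5, Mul(-1, 1))))) = Add(9, Mul(3, Add(-5, Mul(-5, -1)))) = Add(9, Mul(3, Add(-5, 5))) = Add(9, Mul(3, 0)) = Add(9, 0) = 9)
Function('S')(c, s) = Mul(6, c)
Add(-24173, Add(Mul(20196, Pow(Function('S')(g, 33), -1)), Mul(Pow(Add(3537, -21467), -1), Pow(-8339, -1)))) = Add(-24173, Add(Mul(20196, Pow(Mul(6, 9), -1)), Mul(Pow(Add(3537, -21467), -1), Pow(-8339, -1)))) = Add(-24173, Add(Mul(20196, Pow(54, -1)), Mul(Pow(-17930, -1), Rational(-1, 8339)))) = Add(-24173, Add(Mul(20196, Rational(1, 54)), Mul(Rational(-1, 17930), Rational(-1, 8339)))) = Add(-24173, Add(374, Rational(1, 149518270))) = Add(-24173, Rational(55919832981, 149518270)) = Rational(-3558385307729, 149518270)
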